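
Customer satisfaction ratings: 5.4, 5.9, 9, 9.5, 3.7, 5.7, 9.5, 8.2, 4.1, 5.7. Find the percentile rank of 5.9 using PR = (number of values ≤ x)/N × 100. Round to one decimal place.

60.0

N = 10.
Strictly below 5.9: 5. Equal to 5.9: 1.
PR = 6/10 × 100 = 60.0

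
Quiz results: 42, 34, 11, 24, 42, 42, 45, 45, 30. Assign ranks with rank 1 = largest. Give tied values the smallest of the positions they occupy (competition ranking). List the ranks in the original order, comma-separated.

Sorted (descending): 45, 45, 42, 42, 42, 34, 30, 24, 11
The 2 values of 45 occupy positions 1–2 → each gets rank 1.
The 3 values of 42 occupy positions 3–5 → each gets rank 3.

3, 6, 9, 8, 3, 3, 1, 1, 7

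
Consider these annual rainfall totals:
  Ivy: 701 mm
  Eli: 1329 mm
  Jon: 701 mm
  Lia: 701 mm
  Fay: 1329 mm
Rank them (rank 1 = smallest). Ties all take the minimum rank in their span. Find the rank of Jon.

Sorted (ascending): 701, 701, 701, 1329, 1329
The 3 values of 701 occupy positions 1–3 → each gets rank 1.
The 2 values of 1329 occupy positions 4–5 → each gets rank 4.
Jon has value 701 mm → rank 1.

1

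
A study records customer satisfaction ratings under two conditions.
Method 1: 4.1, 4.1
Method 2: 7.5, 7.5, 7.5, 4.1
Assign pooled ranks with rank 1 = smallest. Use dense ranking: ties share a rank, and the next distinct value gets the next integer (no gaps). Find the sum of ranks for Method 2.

Sorted (ascending): 4.1, 4.1, 4.1, 7.5, 7.5, 7.5
The 3 values of 4.1 share dense rank 1.
The 3 values of 7.5 share dense rank 2.
Method 2 values → pooled ranks: 7.5→2, 7.5→2, 7.5→2, 4.1→1
Rank sum = 2 + 2 + 2 + 1 = 7

7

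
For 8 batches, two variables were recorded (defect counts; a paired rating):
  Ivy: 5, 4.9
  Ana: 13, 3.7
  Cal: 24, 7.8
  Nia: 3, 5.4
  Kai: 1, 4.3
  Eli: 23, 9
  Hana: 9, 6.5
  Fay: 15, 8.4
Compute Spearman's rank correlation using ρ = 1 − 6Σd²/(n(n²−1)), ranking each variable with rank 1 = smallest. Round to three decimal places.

Ranks of variable 1: 3, 5, 8, 2, 1, 7, 4, 6
Ranks of variable 2: 3, 1, 6, 4, 2, 8, 5, 7
d = r₁ − r₂: 0, 4, 2, -2, -1, -1, -1, -1
d²: 0, 16, 4, 4, 1, 1, 1, 1; Σd² = 28
ρ = 1 − 6·28/(8·63) = 1 − 168/504 = 0.667

0.667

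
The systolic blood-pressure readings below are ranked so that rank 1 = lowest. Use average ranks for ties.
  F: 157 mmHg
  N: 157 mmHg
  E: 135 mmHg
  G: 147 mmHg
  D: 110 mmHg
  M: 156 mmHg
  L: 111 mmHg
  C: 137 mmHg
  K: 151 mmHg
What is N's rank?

Sorted (ascending): 110, 111, 135, 137, 147, 151, 156, 157, 157
The 2 values of 157 occupy positions 8–9 → average rank (8+9)/2 = 8.5.
N has value 157 mmHg → rank 8.5.

8.5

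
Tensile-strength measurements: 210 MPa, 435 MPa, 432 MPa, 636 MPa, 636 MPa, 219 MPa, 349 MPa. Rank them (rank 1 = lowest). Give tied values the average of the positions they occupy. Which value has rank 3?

349

Sorted (ascending): 210, 219, 349, 432, 435, 636, 636
The 2 values of 636 occupy positions 6–7 → average rank (6+7)/2 = 6.5.
Rank 3 → value 349.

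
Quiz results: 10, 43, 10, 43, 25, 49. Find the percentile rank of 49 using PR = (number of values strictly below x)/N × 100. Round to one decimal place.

N = 6.
Strictly below 49: 5. Equal to 49: 1.
PR = 5/6 × 100 = 83.3

83.3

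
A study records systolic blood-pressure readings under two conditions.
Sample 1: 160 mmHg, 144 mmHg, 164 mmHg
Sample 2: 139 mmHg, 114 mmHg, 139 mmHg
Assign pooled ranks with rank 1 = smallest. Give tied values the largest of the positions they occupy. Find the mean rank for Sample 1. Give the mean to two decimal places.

5.00

Sorted (ascending): 114, 139, 139, 144, 160, 164
The 2 values of 139 occupy positions 2–3 → each gets rank 3.
Sample 1 values → pooled ranks: 160→5, 144→4, 164→6
Mean rank = (5 + 4 + 6) / 3 = 5.00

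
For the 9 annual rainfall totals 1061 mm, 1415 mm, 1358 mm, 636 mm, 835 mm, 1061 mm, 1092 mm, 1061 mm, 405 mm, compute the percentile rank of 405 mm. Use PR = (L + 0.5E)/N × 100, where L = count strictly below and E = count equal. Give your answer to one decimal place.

N = 9.
Strictly below 405: 0. Equal to 405: 1.
PR = (0 + 0.5·1)/9 × 100 = 5.6

5.6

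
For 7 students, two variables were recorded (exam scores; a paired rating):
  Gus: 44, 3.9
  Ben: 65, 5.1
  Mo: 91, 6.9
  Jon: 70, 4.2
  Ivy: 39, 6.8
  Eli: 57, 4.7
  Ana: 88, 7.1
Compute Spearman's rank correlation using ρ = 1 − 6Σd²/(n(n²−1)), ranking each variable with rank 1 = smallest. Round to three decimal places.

Ranks of variable 1: 2, 4, 7, 5, 1, 3, 6
Ranks of variable 2: 1, 4, 6, 2, 5, 3, 7
d = r₁ − r₂: 1, 0, 1, 3, -4, 0, -1
d²: 1, 0, 1, 9, 16, 0, 1; Σd² = 28
ρ = 1 − 6·28/(7·48) = 1 − 168/336 = 0.500

0.500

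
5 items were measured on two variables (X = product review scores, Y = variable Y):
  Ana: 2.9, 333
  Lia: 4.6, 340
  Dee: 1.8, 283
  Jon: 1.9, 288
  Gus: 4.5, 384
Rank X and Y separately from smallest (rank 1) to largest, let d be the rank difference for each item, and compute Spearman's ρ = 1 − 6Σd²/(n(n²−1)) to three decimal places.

Ranks of variable 1: 3, 5, 1, 2, 4
Ranks of variable 2: 3, 4, 1, 2, 5
d = r₁ − r₂: 0, 1, 0, 0, -1
d²: 0, 1, 0, 0, 1; Σd² = 2
ρ = 1 − 6·2/(5·24) = 1 − 12/120 = 0.900

0.900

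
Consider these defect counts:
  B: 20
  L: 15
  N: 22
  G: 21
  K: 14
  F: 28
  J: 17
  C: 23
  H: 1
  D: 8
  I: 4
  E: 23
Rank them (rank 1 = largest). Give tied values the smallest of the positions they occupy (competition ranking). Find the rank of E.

2

Sorted (descending): 28, 23, 23, 22, 21, 20, 17, 15, 14, 8, 4, 1
The 2 values of 23 occupy positions 2–3 → each gets rank 2.
E has value 23 → rank 2.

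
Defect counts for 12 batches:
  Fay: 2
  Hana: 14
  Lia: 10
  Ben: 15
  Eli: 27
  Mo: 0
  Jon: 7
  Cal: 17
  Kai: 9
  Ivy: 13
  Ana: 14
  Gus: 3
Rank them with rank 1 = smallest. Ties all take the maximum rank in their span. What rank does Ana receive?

9

Sorted (ascending): 0, 2, 3, 7, 9, 10, 13, 14, 14, 15, 17, 27
The 2 values of 14 occupy positions 8–9 → each gets rank 9.
Ana has value 14 → rank 9.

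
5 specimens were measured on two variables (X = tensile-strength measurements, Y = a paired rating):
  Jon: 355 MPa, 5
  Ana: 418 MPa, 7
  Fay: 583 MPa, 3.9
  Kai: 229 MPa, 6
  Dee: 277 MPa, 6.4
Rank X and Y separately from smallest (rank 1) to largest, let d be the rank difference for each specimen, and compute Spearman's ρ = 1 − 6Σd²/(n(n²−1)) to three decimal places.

Ranks of variable 1: 3, 4, 5, 1, 2
Ranks of variable 2: 2, 5, 1, 3, 4
d = r₁ − r₂: 1, -1, 4, -2, -2
d²: 1, 1, 16, 4, 4; Σd² = 26
ρ = 1 − 6·26/(5·24) = 1 − 156/120 = -0.300

-0.300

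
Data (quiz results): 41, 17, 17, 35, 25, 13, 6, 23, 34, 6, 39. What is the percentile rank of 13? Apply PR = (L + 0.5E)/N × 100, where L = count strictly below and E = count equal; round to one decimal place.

N = 11.
Strictly below 13: 2. Equal to 13: 1.
PR = (2 + 0.5·1)/11 × 100 = 22.7

22.7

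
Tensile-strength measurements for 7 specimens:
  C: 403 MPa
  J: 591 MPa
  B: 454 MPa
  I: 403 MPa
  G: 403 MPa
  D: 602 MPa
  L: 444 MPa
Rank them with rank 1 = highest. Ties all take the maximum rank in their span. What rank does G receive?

Sorted (descending): 602, 591, 454, 444, 403, 403, 403
The 3 values of 403 occupy positions 5–7 → each gets rank 7.
G has value 403 MPa → rank 7.

7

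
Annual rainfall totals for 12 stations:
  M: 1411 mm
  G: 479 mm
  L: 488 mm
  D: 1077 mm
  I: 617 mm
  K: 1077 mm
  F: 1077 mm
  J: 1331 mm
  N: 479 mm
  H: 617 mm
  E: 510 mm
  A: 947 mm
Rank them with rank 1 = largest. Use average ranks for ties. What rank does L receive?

Sorted (descending): 1411, 1331, 1077, 1077, 1077, 947, 617, 617, 510, 488, 479, 479
The 3 values of 1077 occupy positions 3–5 → average rank 4.
The 2 values of 617 occupy positions 7–8 → average rank (7+8)/2 = 7.5.
The 2 values of 479 occupy positions 11–12 → average rank (11+12)/2 = 11.5.
L has value 488 mm → rank 10.

10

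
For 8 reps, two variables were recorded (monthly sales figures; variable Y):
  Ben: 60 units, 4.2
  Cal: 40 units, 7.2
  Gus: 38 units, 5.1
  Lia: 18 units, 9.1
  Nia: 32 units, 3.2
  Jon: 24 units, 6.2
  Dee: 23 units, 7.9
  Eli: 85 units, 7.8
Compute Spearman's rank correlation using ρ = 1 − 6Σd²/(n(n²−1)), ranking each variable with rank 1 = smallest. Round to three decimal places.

Ranks of variable 1: 7, 6, 5, 1, 4, 3, 2, 8
Ranks of variable 2: 2, 5, 3, 8, 1, 4, 7, 6
d = r₁ − r₂: 5, 1, 2, -7, 3, -1, -5, 2
d²: 25, 1, 4, 49, 9, 1, 25, 4; Σd² = 118
ρ = 1 − 6·118/(8·63) = 1 − 708/504 = -0.405

-0.405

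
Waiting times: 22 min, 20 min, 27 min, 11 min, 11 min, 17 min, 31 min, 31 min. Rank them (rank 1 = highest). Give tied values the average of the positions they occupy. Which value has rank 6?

17

Sorted (descending): 31, 31, 27, 22, 20, 17, 11, 11
The 2 values of 31 occupy positions 1–2 → average rank (1+2)/2 = 1.5.
The 2 values of 11 occupy positions 7–8 → average rank (7+8)/2 = 7.5.
Rank 6 → value 17.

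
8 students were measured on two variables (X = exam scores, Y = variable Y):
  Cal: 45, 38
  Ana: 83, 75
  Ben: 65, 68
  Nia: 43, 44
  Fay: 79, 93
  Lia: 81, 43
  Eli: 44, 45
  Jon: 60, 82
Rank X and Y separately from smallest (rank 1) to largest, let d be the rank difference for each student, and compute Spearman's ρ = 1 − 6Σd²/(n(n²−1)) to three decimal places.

0.357

Ranks of variable 1: 3, 8, 5, 1, 6, 7, 2, 4
Ranks of variable 2: 1, 6, 5, 3, 8, 2, 4, 7
d = r₁ − r₂: 2, 2, 0, -2, -2, 5, -2, -3
d²: 4, 4, 0, 4, 4, 25, 4, 9; Σd² = 54
ρ = 1 − 6·54/(8·63) = 1 − 324/504 = 0.357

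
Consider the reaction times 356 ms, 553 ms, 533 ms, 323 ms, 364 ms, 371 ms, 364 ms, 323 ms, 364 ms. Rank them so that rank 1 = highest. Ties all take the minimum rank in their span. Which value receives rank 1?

Sorted (descending): 553, 533, 371, 364, 364, 364, 356, 323, 323
The 3 values of 364 occupy positions 4–6 → each gets rank 4.
The 2 values of 323 occupy positions 8–9 → each gets rank 8.
Rank 1 → value 553.

553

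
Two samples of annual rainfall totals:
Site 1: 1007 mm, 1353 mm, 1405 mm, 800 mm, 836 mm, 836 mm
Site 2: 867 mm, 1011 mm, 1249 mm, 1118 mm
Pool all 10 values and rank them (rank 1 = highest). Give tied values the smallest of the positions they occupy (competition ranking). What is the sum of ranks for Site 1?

35

Sorted (descending): 1405, 1353, 1249, 1118, 1011, 1007, 867, 836, 836, 800
The 2 values of 836 occupy positions 8–9 → each gets rank 8.
Site 1 values → pooled ranks: 1007→6, 1353→2, 1405→1, 800→10, 836→8, 836→8
Rank sum = 6 + 2 + 1 + 10 + 8 + 8 = 35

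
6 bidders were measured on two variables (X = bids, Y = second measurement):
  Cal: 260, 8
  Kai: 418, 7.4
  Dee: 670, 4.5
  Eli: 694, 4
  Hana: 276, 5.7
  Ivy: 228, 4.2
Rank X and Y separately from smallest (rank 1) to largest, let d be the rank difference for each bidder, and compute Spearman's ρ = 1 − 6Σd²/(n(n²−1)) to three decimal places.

-0.371

Ranks of variable 1: 2, 4, 5, 6, 3, 1
Ranks of variable 2: 6, 5, 3, 1, 4, 2
d = r₁ − r₂: -4, -1, 2, 5, -1, -1
d²: 16, 1, 4, 25, 1, 1; Σd² = 48
ρ = 1 − 6·48/(6·35) = 1 − 288/210 = -0.371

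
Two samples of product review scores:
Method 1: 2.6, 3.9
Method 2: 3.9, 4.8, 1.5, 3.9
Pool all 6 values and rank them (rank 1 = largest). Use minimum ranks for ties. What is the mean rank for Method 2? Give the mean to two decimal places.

2.75

Sorted (descending): 4.8, 3.9, 3.9, 3.9, 2.6, 1.5
The 3 values of 3.9 occupy positions 2–4 → each gets rank 2.
Method 2 values → pooled ranks: 3.9→2, 4.8→1, 1.5→6, 3.9→2
Mean rank = (2 + 1 + 6 + 2) / 4 = 2.75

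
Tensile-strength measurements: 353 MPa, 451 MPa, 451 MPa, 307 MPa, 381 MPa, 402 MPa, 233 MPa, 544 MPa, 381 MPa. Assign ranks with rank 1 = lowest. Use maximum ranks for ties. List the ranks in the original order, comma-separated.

Sorted (ascending): 233, 307, 353, 381, 381, 402, 451, 451, 544
The 2 values of 381 occupy positions 4–5 → each gets rank 5.
The 2 values of 451 occupy positions 7–8 → each gets rank 8.

3, 8, 8, 2, 5, 6, 1, 9, 5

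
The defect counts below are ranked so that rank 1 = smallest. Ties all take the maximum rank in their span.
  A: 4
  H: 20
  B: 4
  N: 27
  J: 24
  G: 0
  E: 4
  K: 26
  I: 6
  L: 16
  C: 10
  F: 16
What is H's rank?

9

Sorted (ascending): 0, 4, 4, 4, 6, 10, 16, 16, 20, 24, 26, 27
The 3 values of 4 occupy positions 2–4 → each gets rank 4.
The 2 values of 16 occupy positions 7–8 → each gets rank 8.
H has value 20 → rank 9.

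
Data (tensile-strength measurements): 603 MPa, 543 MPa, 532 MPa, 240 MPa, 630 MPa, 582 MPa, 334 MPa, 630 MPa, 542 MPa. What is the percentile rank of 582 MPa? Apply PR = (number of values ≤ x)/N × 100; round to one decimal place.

66.7

N = 9.
Strictly below 582: 5. Equal to 582: 1.
PR = 6/9 × 100 = 66.7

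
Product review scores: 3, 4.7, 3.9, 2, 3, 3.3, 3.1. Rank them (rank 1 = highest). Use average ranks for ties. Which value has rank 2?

3.9

Sorted (descending): 4.7, 3.9, 3.3, 3.1, 3, 3, 2
The 2 values of 3 occupy positions 5–6 → average rank (5+6)/2 = 5.5.
Rank 2 → value 3.9.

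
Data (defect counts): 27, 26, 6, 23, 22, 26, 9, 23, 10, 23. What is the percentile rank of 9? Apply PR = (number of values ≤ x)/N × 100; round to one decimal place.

N = 10.
Strictly below 9: 1. Equal to 9: 1.
PR = 2/10 × 100 = 20.0

20.0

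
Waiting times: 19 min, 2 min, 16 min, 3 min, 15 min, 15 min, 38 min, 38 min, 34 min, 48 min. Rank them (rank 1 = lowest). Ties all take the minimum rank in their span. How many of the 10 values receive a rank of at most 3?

4

Sorted (ascending): 2, 3, 15, 15, 16, 19, 34, 38, 38, 48
The 2 values of 15 occupy positions 3–4 → each gets rank 3.
The 2 values of 38 occupy positions 8–9 → each gets rank 8.
Ranks ≤ 3: {1, 2, 3, 3} → 4 values.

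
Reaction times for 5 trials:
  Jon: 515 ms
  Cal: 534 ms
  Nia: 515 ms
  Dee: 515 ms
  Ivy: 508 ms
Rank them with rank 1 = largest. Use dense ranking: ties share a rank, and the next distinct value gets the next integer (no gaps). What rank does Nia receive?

Sorted (descending): 534, 515, 515, 515, 508
The 3 values of 515 share dense rank 2.
Remaining distinct values take the next consecutive integers.
Nia has value 515 ms → rank 2.

2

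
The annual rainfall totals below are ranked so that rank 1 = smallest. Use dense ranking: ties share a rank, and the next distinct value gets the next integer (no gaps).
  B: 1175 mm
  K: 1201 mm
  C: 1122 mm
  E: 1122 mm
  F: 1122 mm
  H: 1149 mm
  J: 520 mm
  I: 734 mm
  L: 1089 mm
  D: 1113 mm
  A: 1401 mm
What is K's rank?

8

Sorted (ascending): 520, 734, 1089, 1113, 1122, 1122, 1122, 1149, 1175, 1201, 1401
The 3 values of 1122 share dense rank 5.
Remaining distinct values take the next consecutive integers.
K has value 1201 mm → rank 8.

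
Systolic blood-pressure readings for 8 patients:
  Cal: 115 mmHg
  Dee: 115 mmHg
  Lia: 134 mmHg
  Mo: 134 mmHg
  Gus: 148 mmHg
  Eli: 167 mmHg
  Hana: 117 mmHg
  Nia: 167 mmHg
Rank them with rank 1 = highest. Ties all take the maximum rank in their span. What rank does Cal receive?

8

Sorted (descending): 167, 167, 148, 134, 134, 117, 115, 115
The 2 values of 167 occupy positions 1–2 → each gets rank 2.
The 2 values of 134 occupy positions 4–5 → each gets rank 5.
The 2 values of 115 occupy positions 7–8 → each gets rank 8.
Cal has value 115 mmHg → rank 8.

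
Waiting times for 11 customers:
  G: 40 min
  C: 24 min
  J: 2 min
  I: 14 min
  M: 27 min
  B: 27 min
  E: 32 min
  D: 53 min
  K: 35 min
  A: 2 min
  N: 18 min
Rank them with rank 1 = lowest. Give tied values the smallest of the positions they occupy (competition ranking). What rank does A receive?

1

Sorted (ascending): 2, 2, 14, 18, 24, 27, 27, 32, 35, 40, 53
The 2 values of 2 occupy positions 1–2 → each gets rank 1.
The 2 values of 27 occupy positions 6–7 → each gets rank 6.
A has value 2 min → rank 1.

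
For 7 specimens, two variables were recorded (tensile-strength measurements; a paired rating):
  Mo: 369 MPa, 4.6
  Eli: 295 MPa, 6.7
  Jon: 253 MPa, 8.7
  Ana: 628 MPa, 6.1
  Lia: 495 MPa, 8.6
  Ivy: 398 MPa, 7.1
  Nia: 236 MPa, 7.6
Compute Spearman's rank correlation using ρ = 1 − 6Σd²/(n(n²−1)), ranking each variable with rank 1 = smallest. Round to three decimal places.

Ranks of variable 1: 4, 3, 2, 7, 6, 5, 1
Ranks of variable 2: 1, 3, 7, 2, 6, 4, 5
d = r₁ − r₂: 3, 0, -5, 5, 0, 1, -4
d²: 9, 0, 25, 25, 0, 1, 16; Σd² = 76
ρ = 1 − 6·76/(7·48) = 1 − 456/336 = -0.357

-0.357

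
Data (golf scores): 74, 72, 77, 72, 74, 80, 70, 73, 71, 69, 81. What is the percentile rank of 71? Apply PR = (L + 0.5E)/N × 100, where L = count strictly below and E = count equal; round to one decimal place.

N = 11.
Strictly below 71: 2. Equal to 71: 1.
PR = (2 + 0.5·1)/11 × 100 = 22.7

22.7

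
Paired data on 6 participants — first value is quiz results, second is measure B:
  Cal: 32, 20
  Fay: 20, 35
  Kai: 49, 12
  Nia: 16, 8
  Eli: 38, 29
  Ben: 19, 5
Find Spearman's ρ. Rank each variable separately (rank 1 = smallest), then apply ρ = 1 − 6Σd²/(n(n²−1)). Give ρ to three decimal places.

Ranks of variable 1: 4, 3, 6, 1, 5, 2
Ranks of variable 2: 4, 6, 3, 2, 5, 1
d = r₁ − r₂: 0, -3, 3, -1, 0, 1
d²: 0, 9, 9, 1, 0, 1; Σd² = 20
ρ = 1 − 6·20/(6·35) = 1 − 120/210 = 0.429

0.429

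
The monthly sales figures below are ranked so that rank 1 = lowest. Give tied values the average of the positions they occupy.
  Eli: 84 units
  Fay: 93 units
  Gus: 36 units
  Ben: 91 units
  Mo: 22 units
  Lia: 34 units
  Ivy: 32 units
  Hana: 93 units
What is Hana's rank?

7.5

Sorted (ascending): 22, 32, 34, 36, 84, 91, 93, 93
The 2 values of 93 occupy positions 7–8 → average rank (7+8)/2 = 7.5.
Hana has value 93 units → rank 7.5.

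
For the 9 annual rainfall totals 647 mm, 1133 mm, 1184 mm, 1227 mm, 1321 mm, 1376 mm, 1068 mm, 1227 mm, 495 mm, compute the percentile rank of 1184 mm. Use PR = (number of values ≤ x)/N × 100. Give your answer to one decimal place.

N = 9.
Strictly below 1184: 4. Equal to 1184: 1.
PR = 5/9 × 100 = 55.6

55.6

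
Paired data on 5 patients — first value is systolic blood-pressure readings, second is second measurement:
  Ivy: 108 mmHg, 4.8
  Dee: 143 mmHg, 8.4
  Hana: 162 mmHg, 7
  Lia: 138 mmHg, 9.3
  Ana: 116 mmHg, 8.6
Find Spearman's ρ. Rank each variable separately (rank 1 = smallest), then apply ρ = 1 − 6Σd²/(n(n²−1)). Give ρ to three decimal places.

0.100

Ranks of variable 1: 1, 4, 5, 3, 2
Ranks of variable 2: 1, 3, 2, 5, 4
d = r₁ − r₂: 0, 1, 3, -2, -2
d²: 0, 1, 9, 4, 4; Σd² = 18
ρ = 1 − 6·18/(5·24) = 1 − 108/120 = 0.100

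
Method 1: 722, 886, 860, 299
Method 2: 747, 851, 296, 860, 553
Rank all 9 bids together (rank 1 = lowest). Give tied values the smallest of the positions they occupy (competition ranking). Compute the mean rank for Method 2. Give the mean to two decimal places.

4.40

Sorted (ascending): 296, 299, 553, 722, 747, 851, 860, 860, 886
The 2 values of 860 occupy positions 7–8 → each gets rank 7.
Method 2 values → pooled ranks: 747→5, 851→6, 296→1, 860→7, 553→3
Mean rank = (5 + 6 + 1 + 7 + 3) / 5 = 4.40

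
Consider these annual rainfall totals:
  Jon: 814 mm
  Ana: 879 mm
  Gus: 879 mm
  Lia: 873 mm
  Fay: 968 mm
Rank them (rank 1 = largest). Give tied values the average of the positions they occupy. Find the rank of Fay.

Sorted (descending): 968, 879, 879, 873, 814
The 2 values of 879 occupy positions 2–3 → average rank (2+3)/2 = 2.5.
Fay has value 968 mm → rank 1.

1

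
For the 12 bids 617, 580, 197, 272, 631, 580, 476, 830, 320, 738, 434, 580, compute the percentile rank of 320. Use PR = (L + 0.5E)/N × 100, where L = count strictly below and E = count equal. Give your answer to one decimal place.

N = 12.
Strictly below 320: 2. Equal to 320: 1.
PR = (2 + 0.5·1)/12 × 100 = 20.8

20.8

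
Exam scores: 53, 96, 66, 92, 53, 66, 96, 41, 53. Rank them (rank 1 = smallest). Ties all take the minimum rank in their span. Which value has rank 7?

92

Sorted (ascending): 41, 53, 53, 53, 66, 66, 92, 96, 96
The 3 values of 53 occupy positions 2–4 → each gets rank 2.
The 2 values of 66 occupy positions 5–6 → each gets rank 5.
The 2 values of 96 occupy positions 8–9 → each gets rank 8.
Rank 7 → value 92.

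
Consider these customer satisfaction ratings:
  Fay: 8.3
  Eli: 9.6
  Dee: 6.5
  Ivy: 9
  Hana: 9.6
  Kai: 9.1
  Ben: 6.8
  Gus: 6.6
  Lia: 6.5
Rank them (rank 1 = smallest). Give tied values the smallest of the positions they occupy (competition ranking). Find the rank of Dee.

Sorted (ascending): 6.5, 6.5, 6.6, 6.8, 8.3, 9, 9.1, 9.6, 9.6
The 2 values of 6.5 occupy positions 1–2 → each gets rank 1.
The 2 values of 9.6 occupy positions 8–9 → each gets rank 8.
Dee has value 6.5 → rank 1.

1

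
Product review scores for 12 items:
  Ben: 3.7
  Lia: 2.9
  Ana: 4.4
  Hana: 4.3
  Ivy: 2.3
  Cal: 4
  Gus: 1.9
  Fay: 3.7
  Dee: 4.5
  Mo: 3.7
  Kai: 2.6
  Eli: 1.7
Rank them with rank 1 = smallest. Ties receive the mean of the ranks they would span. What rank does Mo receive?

7

Sorted (ascending): 1.7, 1.9, 2.3, 2.6, 2.9, 3.7, 3.7, 3.7, 4, 4.3, 4.4, 4.5
The 3 values of 3.7 occupy positions 6–8 → average rank 7.
Mo has value 3.7 → rank 7.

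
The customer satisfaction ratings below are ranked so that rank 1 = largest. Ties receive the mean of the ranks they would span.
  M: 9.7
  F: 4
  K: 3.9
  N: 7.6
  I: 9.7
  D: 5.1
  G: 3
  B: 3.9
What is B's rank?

Sorted (descending): 9.7, 9.7, 7.6, 5.1, 4, 3.9, 3.9, 3
The 2 values of 9.7 occupy positions 1–2 → average rank (1+2)/2 = 1.5.
The 2 values of 3.9 occupy positions 6–7 → average rank (6+7)/2 = 6.5.
B has value 3.9 → rank 6.5.

6.5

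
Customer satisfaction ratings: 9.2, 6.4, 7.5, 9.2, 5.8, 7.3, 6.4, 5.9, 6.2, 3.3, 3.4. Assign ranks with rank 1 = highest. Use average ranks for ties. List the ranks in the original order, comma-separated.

Sorted (descending): 9.2, 9.2, 7.5, 7.3, 6.4, 6.4, 6.2, 5.9, 5.8, 3.4, 3.3
The 2 values of 9.2 occupy positions 1–2 → average rank (1+2)/2 = 1.5.
The 2 values of 6.4 occupy positions 5–6 → average rank (5+6)/2 = 5.5.

1.5, 5.5, 3, 1.5, 9, 4, 5.5, 8, 7, 11, 10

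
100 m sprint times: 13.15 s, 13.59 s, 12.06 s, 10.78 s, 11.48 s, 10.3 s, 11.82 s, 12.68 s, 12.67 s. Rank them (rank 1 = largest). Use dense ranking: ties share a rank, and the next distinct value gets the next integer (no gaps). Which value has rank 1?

Sorted (descending): 13.59, 13.15, 12.68, 12.67, 12.06, 11.82, 11.48, 10.78, 10.3
No ties — each value takes its position as its rank.
Rank 1 → value 13.59.

13.59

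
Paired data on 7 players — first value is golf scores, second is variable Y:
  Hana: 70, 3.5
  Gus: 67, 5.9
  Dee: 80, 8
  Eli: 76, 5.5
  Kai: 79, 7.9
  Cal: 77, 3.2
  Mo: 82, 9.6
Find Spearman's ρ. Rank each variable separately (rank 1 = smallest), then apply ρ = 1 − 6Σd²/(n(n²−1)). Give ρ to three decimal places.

0.679

Ranks of variable 1: 2, 1, 6, 3, 5, 4, 7
Ranks of variable 2: 2, 4, 6, 3, 5, 1, 7
d = r₁ − r₂: 0, -3, 0, 0, 0, 3, 0
d²: 0, 9, 0, 0, 0, 9, 0; Σd² = 18
ρ = 1 − 6·18/(7·48) = 1 − 108/336 = 0.679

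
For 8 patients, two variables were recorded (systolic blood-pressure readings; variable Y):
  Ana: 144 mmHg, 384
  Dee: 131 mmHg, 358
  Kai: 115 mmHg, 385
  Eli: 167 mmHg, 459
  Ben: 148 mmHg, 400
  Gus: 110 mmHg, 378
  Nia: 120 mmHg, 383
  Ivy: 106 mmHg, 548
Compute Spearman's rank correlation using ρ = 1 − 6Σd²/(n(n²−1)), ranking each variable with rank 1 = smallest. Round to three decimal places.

Ranks of variable 1: 6, 5, 3, 8, 7, 2, 4, 1
Ranks of variable 2: 4, 1, 5, 7, 6, 2, 3, 8
d = r₁ − r₂: 2, 4, -2, 1, 1, 0, 1, -7
d²: 4, 16, 4, 1, 1, 0, 1, 49; Σd² = 76
ρ = 1 − 6·76/(8·63) = 1 − 456/504 = 0.095

0.095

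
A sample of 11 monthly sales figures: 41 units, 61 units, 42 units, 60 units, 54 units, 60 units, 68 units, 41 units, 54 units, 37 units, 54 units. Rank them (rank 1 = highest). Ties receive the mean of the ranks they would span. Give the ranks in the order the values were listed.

Sorted (descending): 68, 61, 60, 60, 54, 54, 54, 42, 41, 41, 37
The 2 values of 60 occupy positions 3–4 → average rank (3+4)/2 = 3.5.
The 3 values of 54 occupy positions 5–7 → average rank 6.
The 2 values of 41 occupy positions 9–10 → average rank (9+10)/2 = 9.5.

9.5, 2, 8, 3.5, 6, 3.5, 1, 9.5, 6, 11, 6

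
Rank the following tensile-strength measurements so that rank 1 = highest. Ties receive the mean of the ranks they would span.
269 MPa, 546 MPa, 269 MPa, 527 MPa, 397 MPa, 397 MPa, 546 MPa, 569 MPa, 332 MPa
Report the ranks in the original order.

8.5, 2.5, 8.5, 4, 5.5, 5.5, 2.5, 1, 7

Sorted (descending): 569, 546, 546, 527, 397, 397, 332, 269, 269
The 2 values of 546 occupy positions 2–3 → average rank (2+3)/2 = 2.5.
The 2 values of 397 occupy positions 5–6 → average rank (5+6)/2 = 5.5.
The 2 values of 269 occupy positions 8–9 → average rank (8+9)/2 = 8.5.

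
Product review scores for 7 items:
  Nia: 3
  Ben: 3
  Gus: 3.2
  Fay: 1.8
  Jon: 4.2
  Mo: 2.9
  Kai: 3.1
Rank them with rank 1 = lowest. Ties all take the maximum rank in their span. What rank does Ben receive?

4

Sorted (ascending): 1.8, 2.9, 3, 3, 3.1, 3.2, 4.2
The 2 values of 3 occupy positions 3–4 → each gets rank 4.
Ben has value 3 → rank 4.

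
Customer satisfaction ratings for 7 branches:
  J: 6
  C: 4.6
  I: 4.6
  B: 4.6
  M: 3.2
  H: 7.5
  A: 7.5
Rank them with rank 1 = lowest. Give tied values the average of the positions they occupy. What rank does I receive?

3

Sorted (ascending): 3.2, 4.6, 4.6, 4.6, 6, 7.5, 7.5
The 3 values of 4.6 occupy positions 2–4 → average rank 3.
The 2 values of 7.5 occupy positions 6–7 → average rank (6+7)/2 = 6.5.
I has value 4.6 → rank 3.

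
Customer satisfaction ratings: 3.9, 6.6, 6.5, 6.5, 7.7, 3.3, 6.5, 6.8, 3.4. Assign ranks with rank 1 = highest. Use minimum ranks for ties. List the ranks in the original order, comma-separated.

7, 3, 4, 4, 1, 9, 4, 2, 8

Sorted (descending): 7.7, 6.8, 6.6, 6.5, 6.5, 6.5, 3.9, 3.4, 3.3
The 3 values of 6.5 occupy positions 4–6 → each gets rank 4.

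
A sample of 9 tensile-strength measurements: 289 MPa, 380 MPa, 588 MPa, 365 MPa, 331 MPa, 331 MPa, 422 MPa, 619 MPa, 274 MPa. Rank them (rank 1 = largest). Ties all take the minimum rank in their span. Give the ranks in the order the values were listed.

Sorted (descending): 619, 588, 422, 380, 365, 331, 331, 289, 274
The 2 values of 331 occupy positions 6–7 → each gets rank 6.

8, 4, 2, 5, 6, 6, 3, 1, 9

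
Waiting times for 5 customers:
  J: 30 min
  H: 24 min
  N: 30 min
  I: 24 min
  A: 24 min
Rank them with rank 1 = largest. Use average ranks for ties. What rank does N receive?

Sorted (descending): 30, 30, 24, 24, 24
The 2 values of 30 occupy positions 1–2 → average rank (1+2)/2 = 1.5.
The 3 values of 24 occupy positions 3–5 → average rank 4.
N has value 30 min → rank 1.5.

1.5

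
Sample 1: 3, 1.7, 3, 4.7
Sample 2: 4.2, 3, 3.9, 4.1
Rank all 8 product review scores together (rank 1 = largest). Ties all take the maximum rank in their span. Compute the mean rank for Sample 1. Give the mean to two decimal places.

5.75

Sorted (descending): 4.7, 4.2, 4.1, 3.9, 3, 3, 3, 1.7
The 3 values of 3 occupy positions 5–7 → each gets rank 7.
Sample 1 values → pooled ranks: 3→7, 1.7→8, 3→7, 4.7→1
Mean rank = (7 + 8 + 7 + 1) / 4 = 5.75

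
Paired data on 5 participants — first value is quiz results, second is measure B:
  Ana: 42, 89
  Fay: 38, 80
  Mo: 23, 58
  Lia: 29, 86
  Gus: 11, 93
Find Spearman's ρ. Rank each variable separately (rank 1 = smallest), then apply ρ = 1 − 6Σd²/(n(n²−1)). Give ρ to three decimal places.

Ranks of variable 1: 5, 4, 2, 3, 1
Ranks of variable 2: 4, 2, 1, 3, 5
d = r₁ − r₂: 1, 2, 1, 0, -4
d²: 1, 4, 1, 0, 16; Σd² = 22
ρ = 1 − 6·22/(5·24) = 1 − 132/120 = -0.100

-0.100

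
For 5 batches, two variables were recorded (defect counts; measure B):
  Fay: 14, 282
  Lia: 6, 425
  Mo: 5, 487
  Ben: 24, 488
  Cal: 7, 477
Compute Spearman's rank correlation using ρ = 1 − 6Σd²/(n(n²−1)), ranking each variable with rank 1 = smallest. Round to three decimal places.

Ranks of variable 1: 4, 2, 1, 5, 3
Ranks of variable 2: 1, 2, 4, 5, 3
d = r₁ − r₂: 3, 0, -3, 0, 0
d²: 9, 0, 9, 0, 0; Σd² = 18
ρ = 1 − 6·18/(5·24) = 1 − 108/120 = 0.100

0.100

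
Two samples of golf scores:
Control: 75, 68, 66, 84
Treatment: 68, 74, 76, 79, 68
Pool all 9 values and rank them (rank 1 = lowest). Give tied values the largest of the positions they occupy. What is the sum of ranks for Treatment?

Sorted (ascending): 66, 68, 68, 68, 74, 75, 76, 79, 84
The 3 values of 68 occupy positions 2–4 → each gets rank 4.
Treatment values → pooled ranks: 68→4, 74→5, 76→7, 79→8, 68→4
Rank sum = 4 + 5 + 7 + 8 + 4 = 28

28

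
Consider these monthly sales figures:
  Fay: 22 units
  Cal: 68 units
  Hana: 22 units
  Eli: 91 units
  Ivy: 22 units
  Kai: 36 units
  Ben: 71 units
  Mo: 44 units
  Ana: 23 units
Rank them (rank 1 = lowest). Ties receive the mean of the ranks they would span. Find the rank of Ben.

8

Sorted (ascending): 22, 22, 22, 23, 36, 44, 68, 71, 91
The 3 values of 22 occupy positions 1–3 → average rank 2.
Ben has value 71 units → rank 8.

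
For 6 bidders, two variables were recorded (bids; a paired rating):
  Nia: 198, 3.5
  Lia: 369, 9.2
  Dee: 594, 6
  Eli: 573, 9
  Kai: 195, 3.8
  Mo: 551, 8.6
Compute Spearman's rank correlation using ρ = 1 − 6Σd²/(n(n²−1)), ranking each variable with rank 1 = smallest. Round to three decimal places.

Ranks of variable 1: 2, 3, 6, 5, 1, 4
Ranks of variable 2: 1, 6, 3, 5, 2, 4
d = r₁ − r₂: 1, -3, 3, 0, -1, 0
d²: 1, 9, 9, 0, 1, 0; Σd² = 20
ρ = 1 − 6·20/(6·35) = 1 − 120/210 = 0.429

0.429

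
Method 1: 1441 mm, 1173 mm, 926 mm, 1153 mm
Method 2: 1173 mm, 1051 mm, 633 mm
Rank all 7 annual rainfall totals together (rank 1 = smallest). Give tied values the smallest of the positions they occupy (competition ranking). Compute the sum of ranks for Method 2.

Sorted (ascending): 633, 926, 1051, 1153, 1173, 1173, 1441
The 2 values of 1173 occupy positions 5–6 → each gets rank 5.
Method 2 values → pooled ranks: 1173→5, 1051→3, 633→1
Rank sum = 5 + 3 + 1 = 9

9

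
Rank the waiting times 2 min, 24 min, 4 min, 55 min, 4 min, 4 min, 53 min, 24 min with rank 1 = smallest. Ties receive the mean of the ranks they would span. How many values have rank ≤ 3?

Sorted (ascending): 2, 4, 4, 4, 24, 24, 53, 55
The 3 values of 4 occupy positions 2–4 → average rank 3.
The 2 values of 24 occupy positions 5–6 → average rank (5+6)/2 = 5.5.
Ranks ≤ 3: {1, 3, 3, 3} → 4 values.

4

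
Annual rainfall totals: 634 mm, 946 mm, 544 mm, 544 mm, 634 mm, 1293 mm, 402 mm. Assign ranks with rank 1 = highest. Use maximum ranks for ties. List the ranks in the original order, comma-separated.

4, 2, 6, 6, 4, 1, 7

Sorted (descending): 1293, 946, 634, 634, 544, 544, 402
The 2 values of 634 occupy positions 3–4 → each gets rank 4.
The 2 values of 544 occupy positions 5–6 → each gets rank 6.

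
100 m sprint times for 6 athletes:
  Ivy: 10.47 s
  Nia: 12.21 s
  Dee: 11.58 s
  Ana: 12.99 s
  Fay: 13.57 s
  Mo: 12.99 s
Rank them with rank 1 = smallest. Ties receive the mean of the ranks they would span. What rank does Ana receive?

4.5

Sorted (ascending): 10.47, 11.58, 12.21, 12.99, 12.99, 13.57
The 2 values of 12.99 occupy positions 4–5 → average rank (4+5)/2 = 4.5.
Ana has value 12.99 s → rank 4.5.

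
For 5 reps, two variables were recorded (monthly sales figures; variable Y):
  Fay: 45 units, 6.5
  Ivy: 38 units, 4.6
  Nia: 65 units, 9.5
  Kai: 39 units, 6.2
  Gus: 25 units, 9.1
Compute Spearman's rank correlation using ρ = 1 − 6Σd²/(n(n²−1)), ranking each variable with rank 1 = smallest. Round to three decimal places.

Ranks of variable 1: 4, 2, 5, 3, 1
Ranks of variable 2: 3, 1, 5, 2, 4
d = r₁ − r₂: 1, 1, 0, 1, -3
d²: 1, 1, 0, 1, 9; Σd² = 12
ρ = 1 − 6·12/(5·24) = 1 − 72/120 = 0.400

0.400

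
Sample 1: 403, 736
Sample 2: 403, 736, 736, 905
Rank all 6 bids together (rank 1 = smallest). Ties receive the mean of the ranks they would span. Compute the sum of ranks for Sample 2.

Sorted (ascending): 403, 403, 736, 736, 736, 905
The 2 values of 403 occupy positions 1–2 → average rank (1+2)/2 = 1.5.
The 3 values of 736 occupy positions 3–5 → average rank 4.
Sample 2 values → pooled ranks: 403→1.5, 736→4, 736→4, 905→6
Rank sum = 1.5 + 4 + 4 + 6 = 15.5

15.5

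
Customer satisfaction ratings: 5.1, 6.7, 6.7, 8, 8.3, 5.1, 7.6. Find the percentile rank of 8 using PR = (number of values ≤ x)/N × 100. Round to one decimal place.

85.7

N = 7.
Strictly below 8: 5. Equal to 8: 1.
PR = 6/7 × 100 = 85.7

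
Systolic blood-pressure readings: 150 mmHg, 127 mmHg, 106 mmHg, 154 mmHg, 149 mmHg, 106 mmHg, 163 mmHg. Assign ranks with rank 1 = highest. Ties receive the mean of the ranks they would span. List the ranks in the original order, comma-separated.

Sorted (descending): 163, 154, 150, 149, 127, 106, 106
The 2 values of 106 occupy positions 6–7 → average rank (6+7)/2 = 6.5.

3, 5, 6.5, 2, 4, 6.5, 1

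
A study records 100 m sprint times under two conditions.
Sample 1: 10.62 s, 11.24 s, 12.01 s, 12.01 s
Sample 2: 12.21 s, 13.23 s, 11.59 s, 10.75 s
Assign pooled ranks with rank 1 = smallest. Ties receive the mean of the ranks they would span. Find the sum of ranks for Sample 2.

21

Sorted (ascending): 10.62, 10.75, 11.24, 11.59, 12.01, 12.01, 12.21, 13.23
The 2 values of 12.01 occupy positions 5–6 → average rank (5+6)/2 = 5.5.
Sample 2 values → pooled ranks: 12.21→7, 13.23→8, 11.59→4, 10.75→2
Rank sum = 7 + 8 + 4 + 2 = 21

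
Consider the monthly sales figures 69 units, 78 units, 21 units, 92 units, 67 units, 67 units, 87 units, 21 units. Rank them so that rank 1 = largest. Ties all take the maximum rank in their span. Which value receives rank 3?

78

Sorted (descending): 92, 87, 78, 69, 67, 67, 21, 21
The 2 values of 67 occupy positions 5–6 → each gets rank 6.
The 2 values of 21 occupy positions 7–8 → each gets rank 8.
Rank 3 → value 78.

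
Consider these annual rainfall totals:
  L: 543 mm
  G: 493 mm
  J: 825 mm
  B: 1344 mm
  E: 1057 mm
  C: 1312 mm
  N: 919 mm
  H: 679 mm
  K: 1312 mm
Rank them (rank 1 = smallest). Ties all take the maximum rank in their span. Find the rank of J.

4

Sorted (ascending): 493, 543, 679, 825, 919, 1057, 1312, 1312, 1344
The 2 values of 1312 occupy positions 7–8 → each gets rank 8.
J has value 825 mm → rank 4.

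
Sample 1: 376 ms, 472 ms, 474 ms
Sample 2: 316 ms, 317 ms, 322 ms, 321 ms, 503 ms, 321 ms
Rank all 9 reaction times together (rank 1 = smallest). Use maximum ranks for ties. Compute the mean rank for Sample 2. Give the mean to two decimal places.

4.17

Sorted (ascending): 316, 317, 321, 321, 322, 376, 472, 474, 503
The 2 values of 321 occupy positions 3–4 → each gets rank 4.
Sample 2 values → pooled ranks: 316→1, 317→2, 322→5, 321→4, 503→9, 321→4
Mean rank = (1 + 2 + 5 + 4 + 9 + 4) / 6 = 4.17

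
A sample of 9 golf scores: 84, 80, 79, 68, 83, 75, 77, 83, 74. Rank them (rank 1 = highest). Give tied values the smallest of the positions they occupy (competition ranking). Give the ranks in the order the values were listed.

1, 4, 5, 9, 2, 7, 6, 2, 8

Sorted (descending): 84, 83, 83, 80, 79, 77, 75, 74, 68
The 2 values of 83 occupy positions 2–3 → each gets rank 2.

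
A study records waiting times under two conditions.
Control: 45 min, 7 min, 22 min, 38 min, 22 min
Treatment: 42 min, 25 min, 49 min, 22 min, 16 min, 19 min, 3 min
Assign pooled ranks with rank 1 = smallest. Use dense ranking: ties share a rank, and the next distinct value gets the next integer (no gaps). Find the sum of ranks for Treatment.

Sorted (ascending): 3, 7, 16, 19, 22, 22, 22, 25, 38, 42, 45, 49
The 3 values of 22 share dense rank 5.
Remaining distinct values take the next consecutive integers.
Treatment values → pooled ranks: 42→8, 25→6, 49→10, 22→5, 16→3, 19→4, 3→1
Rank sum = 8 + 6 + 10 + 5 + 3 + 4 + 1 = 37

37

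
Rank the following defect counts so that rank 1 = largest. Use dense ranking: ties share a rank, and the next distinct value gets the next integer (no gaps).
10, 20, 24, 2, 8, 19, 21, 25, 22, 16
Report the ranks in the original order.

8, 5, 2, 10, 9, 6, 4, 1, 3, 7

Sorted (descending): 25, 24, 22, 21, 20, 19, 16, 10, 8, 2
No ties — each value takes its position as its rank.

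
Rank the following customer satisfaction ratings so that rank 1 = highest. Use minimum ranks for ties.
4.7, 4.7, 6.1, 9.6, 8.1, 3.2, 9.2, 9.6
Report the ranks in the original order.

Sorted (descending): 9.6, 9.6, 9.2, 8.1, 6.1, 4.7, 4.7, 3.2
The 2 values of 9.6 occupy positions 1–2 → each gets rank 1.
The 2 values of 4.7 occupy positions 6–7 → each gets rank 6.

6, 6, 5, 1, 4, 8, 3, 1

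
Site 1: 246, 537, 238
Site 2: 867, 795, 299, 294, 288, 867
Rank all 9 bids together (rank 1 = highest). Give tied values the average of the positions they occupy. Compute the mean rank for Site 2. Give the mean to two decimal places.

Sorted (descending): 867, 867, 795, 537, 299, 294, 288, 246, 238
The 2 values of 867 occupy positions 1–2 → average rank (1+2)/2 = 1.5.
Site 2 values → pooled ranks: 867→1.5, 795→3, 299→5, 294→6, 288→7, 867→1.5
Mean rank = (1.5 + 3 + 5 + 6 + 7 + 1.5) / 6 = 4.00

4.00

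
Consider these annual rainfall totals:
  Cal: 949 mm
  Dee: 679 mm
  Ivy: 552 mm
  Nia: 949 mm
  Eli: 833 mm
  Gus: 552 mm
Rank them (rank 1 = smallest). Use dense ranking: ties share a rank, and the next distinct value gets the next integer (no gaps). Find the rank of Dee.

Sorted (ascending): 552, 552, 679, 833, 949, 949
The 2 values of 552 share dense rank 1.
The 2 values of 949 share dense rank 4.
Remaining distinct values take the next consecutive integers.
Dee has value 679 mm → rank 2.

2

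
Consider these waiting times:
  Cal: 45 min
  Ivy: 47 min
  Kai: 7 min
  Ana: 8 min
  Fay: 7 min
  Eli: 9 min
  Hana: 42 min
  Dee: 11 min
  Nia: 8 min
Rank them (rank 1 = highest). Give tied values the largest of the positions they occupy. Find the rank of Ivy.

1

Sorted (descending): 47, 45, 42, 11, 9, 8, 8, 7, 7
The 2 values of 8 occupy positions 6–7 → each gets rank 7.
The 2 values of 7 occupy positions 8–9 → each gets rank 9.
Ivy has value 47 min → rank 1.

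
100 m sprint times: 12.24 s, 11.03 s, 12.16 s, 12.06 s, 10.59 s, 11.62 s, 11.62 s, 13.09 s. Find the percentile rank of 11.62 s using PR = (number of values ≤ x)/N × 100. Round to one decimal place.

50.0

N = 8.
Strictly below 11.62: 2. Equal to 11.62: 2.
PR = 4/8 × 100 = 50.0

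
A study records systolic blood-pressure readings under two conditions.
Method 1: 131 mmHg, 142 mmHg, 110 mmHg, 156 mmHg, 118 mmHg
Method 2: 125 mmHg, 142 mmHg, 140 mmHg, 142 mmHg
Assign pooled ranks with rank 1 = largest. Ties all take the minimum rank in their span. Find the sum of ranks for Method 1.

26

Sorted (descending): 156, 142, 142, 142, 140, 131, 125, 118, 110
The 3 values of 142 occupy positions 2–4 → each gets rank 2.
Method 1 values → pooled ranks: 131→6, 142→2, 110→9, 156→1, 118→8
Rank sum = 6 + 2 + 9 + 1 + 8 = 26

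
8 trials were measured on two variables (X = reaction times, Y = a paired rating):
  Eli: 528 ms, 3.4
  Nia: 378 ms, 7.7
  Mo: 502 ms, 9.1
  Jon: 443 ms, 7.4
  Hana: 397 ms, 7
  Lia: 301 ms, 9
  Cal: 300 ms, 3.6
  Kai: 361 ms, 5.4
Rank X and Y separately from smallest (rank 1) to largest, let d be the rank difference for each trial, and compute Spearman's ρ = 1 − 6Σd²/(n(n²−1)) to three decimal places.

Ranks of variable 1: 8, 4, 7, 6, 5, 2, 1, 3
Ranks of variable 2: 1, 6, 8, 5, 4, 7, 2, 3
d = r₁ − r₂: 7, -2, -1, 1, 1, -5, -1, 0
d²: 49, 4, 1, 1, 1, 25, 1, 0; Σd² = 82
ρ = 1 − 6·82/(8·63) = 1 − 492/504 = 0.024

0.024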